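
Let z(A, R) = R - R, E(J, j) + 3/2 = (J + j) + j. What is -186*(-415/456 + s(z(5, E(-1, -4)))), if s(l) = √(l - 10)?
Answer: 12865/76 - 186*I*√10 ≈ 169.28 - 588.18*I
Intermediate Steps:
E(J, j) = -3/2 + J + 2*j (E(J, j) = -3/2 + ((J + j) + j) = -3/2 + (J + 2*j) = -3/2 + J + 2*j)
z(A, R) = 0
s(l) = √(-10 + l)
-186*(-415/456 + s(z(5, E(-1, -4)))) = -186*(-415/456 + √(-10 + 0)) = -186*(-415*1/456 + √(-10)) = -186*(-415/456 + I*√10) = 12865/76 - 186*I*√10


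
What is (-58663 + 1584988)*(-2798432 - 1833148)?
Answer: -7069296343500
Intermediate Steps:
(-58663 + 1584988)*(-2798432 - 1833148) = 1526325*(-4631580) = -7069296343500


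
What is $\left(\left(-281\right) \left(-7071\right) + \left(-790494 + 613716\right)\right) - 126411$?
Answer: $1683762$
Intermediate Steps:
$\left(\left(-281\right) \left(-7071\right) + \left(-790494 + 613716\right)\right) - 126411 = \left(1986951 - 176778\right) - 126411 = 1810173 - 126411 = 1683762$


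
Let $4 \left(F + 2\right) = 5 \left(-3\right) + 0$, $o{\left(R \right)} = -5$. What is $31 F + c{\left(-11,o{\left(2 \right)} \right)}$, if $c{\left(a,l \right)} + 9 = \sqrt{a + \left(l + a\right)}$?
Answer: $- \frac{749}{4} + 3 i \sqrt{3} \approx -187.25 + 5.1962 i$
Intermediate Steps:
$F = - \frac{23}{4}$ ($F = -2 + \frac{5 \left(-3\right) + 0}{4} = -2 + \frac{-15 + 0}{4} = -2 + \frac{1}{4} \left(-15\right) = -2 - \frac{15}{4} = - \frac{23}{4} \approx -5.75$)
$c{\left(a,l \right)} = -9 + \sqrt{l + 2 a}$ ($c{\left(a,l \right)} = -9 + \sqrt{a + \left(l + a\right)} = -9 + \sqrt{a + \left(a + l\right)} = -9 + \sqrt{l + 2 a}$)
$31 F + c{\left(-11,o{\left(2 \right)} \right)} = 31 \left(- \frac{23}{4}\right) - \left(9 - \sqrt{-5 + 2 \left(-11\right)}\right) = - \frac{713}{4} - \left(9 - \sqrt{-5 - 22}\right) = - \frac{713}{4} - \left(9 - \sqrt{-27}\right) = - \frac{713}{4} - \left(9 - 3 i \sqrt{3}\right) = - \frac{749}{4} + 3 i \sqrt{3}$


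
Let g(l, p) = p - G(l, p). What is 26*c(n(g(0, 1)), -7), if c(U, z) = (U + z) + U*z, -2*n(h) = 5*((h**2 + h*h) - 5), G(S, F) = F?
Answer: -2132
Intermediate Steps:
g(l, p) = 0 (g(l, p) = p - p = 0)
n(h) = 25/2 - 5*h**2 (n(h) = -5*((h**2 + h*h) - 5)/2 = -5*((h**2 + h**2) - 5)/2 = -5*(2*h**2 - 5)/2 = -5*(-5 + 2*h**2)/2 = -(-25 + 10*h**2)/2 = 25/2 - 5*h**2)
c(U, z) = U + z + U*z
26*c(n(g(0, 1)), -7) = 26*((25/2 - 5*0**2) - 7 + (25/2 - 5*0**2)*(-7)) = 26*((25/2 - 5*0) - 7 + (25/2 - 5*0)*(-7)) = 26*((25/2 + 0) - 7 + (25/2 + 0)*(-7)) = 26*(25/2 - 7 + (25/2)*(-7)) = 26*(25/2 - 7 - 175/2) = 26*(-82) = -2132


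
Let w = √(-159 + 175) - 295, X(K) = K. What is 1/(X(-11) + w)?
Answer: -1/302 ≈ -0.0033113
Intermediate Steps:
w = -291 (w = √16 - 295 = 4 - 295 = -291)
1/(X(-11) + w) = 1/(-11 - 291) = 1/(-302) = -1/302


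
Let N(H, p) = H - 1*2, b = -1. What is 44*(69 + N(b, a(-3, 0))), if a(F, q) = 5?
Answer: 2904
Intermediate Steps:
N(H, p) = -2 + H (N(H, p) = H - 2 = -2 + H)
44*(69 + N(b, a(-3, 0))) = 44*(69 + (-2 - 1)) = 44*(69 - 3) = 44*66 = 2904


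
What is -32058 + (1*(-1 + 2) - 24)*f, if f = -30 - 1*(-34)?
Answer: -32150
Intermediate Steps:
f = 4 (f = -30 + 34 = 4)
-32058 + (1*(-1 + 2) - 24)*f = -32058 + (1*(-1 + 2) - 24)*4 = -32058 + (1*1 - 24)*4 = -32058 + (1 - 24)*4 = -32058 - 23*4 = -32058 - 92 = -32150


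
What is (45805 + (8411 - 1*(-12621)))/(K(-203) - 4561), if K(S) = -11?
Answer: -22279/1524 ≈ -14.619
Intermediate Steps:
(45805 + (8411 - 1*(-12621)))/(K(-203) - 4561) = (45805 + (8411 - 1*(-12621)))/(-11 - 4561) = (45805 + (8411 + 12621))/(-4572) = (45805 + 21032)*(-1/4572) = 66837*(-1/4572) = -22279/1524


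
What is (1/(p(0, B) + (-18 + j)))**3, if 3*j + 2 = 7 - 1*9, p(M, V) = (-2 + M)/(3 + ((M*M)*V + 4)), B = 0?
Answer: -9261/69934528 ≈ -0.00013242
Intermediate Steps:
p(M, V) = (-2 + M)/(7 + V*M**2) (p(M, V) = (-2 + M)/(3 + (M**2*V + 4)) = (-2 + M)/(3 + (V*M**2 + 4)) = (-2 + M)/(3 + (4 + V*M**2)) = (-2 + M)/(7 + V*M**2))
j = -4/3 (j = -2/3 + (7 - 1*9)/3 = -2/3 + (7 - 9)/3 = -2/3 + (1/3)*(-2) = -2/3 - 2/3 = -4/3 ≈ -1.3333)
(1/(p(0, B) + (-18 + j)))**3 = (1/((-2 + 0)/(7 + 0*0**2) + (-18 - 4/3)))**3 = (1/(-2/(7 + 0*0) - 58/3))**3 = (1/(-2/(7 + 0) - 58/3))**3 = (1/(-2/7 - 58/3))**3 = (1/(-412/21))**3 = (-21/412)**3 = -9261/69934528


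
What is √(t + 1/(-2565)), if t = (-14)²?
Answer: √143280615/855 ≈ 14.000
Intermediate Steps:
t = 196
√(t + 1/(-2565)) = √(196 + 1/(-2565)) = √(196 - 1/2565) = √(502739/2565) = √143280615/855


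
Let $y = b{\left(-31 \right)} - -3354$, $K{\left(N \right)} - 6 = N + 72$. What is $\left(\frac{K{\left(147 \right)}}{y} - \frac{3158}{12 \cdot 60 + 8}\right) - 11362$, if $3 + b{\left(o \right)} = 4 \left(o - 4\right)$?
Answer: $- \frac{1021918409}{89908} \approx -11366.0$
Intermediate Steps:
$b{\left(o \right)} = -19 + 4 o$ ($b{\left(o \right)} = -3 + 4 \left(o - 4\right) = -3 + 4 \left(-4 + o\right) = -3 + \left(-16 + 4 o\right) = -19 + 4 o$)
$K{\left(N \right)} = 78 + N$ ($K{\left(N \right)} = 6 + \left(N + 72\right) = 6 + \left(72 + N\right) = 78 + N$)
$y = 3211$ ($y = \left(-19 + 4 \left(-31\right)\right) - -3354 = \left(-19 - 124\right) + 3354 = -143 + 3354 = 3211$)
$\left(\frac{K{\left(147 \right)}}{y} - \frac{3158}{12 \cdot 60 + 8}\right) - 11362 = \left(\frac{78 + 147}{3211} - \frac{3158}{12 \cdot 60 + 8}\right) - 11362 = \left(225 \cdot \frac{1}{3211} - \frac{3158}{720 + 8}\right) - 11362 = \left(\frac{225}{3211} - \frac{3158}{728}\right) - 11362 = \left(\frac{225}{3211} - \frac{1579}{364}\right) - 11362 = - \frac{383713}{89908} - 11362 = - \frac{1021918409}{89908}$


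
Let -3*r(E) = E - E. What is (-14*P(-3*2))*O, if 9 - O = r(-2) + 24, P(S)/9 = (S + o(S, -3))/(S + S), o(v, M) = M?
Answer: 2835/2 ≈ 1417.5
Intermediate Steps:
r(E) = 0 (r(E) = -(E - E)/3 = -⅓*0 = 0)
P(S) = 9*(-3 + S)/(2*S) (P(S) = 9*((S - 3)/(S + S)) = 9*((-3 + S)/((2*S))) = 9*((-3 + S)*(1/(2*S))) = 9*((-3 + S)/(2*S)) = 9*(-3 + S)/(2*S))
O = -15 (O = 9 - (0 + 24) = 9 - 1*24 = 9 - 24 = -15)
(-14*P(-3*2))*O = -63*(-3 - 3*2)/((-3*2))*(-15) = -63*(-3 - 6)/(-6)*(-15) = -63*(-1)*(-9)/6*(-15) = -14*27/4*(-15) = -189/2*(-15) = 2835/2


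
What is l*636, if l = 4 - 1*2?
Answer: 1272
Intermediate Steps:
l = 2 (l = 4 - 2 = 2)
l*636 = 2*636 = 1272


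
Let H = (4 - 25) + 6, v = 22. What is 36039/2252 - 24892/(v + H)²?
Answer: -1107977/2252 ≈ -492.00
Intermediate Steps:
H = -15 (H = -21 + 6 = -15)
36039/2252 - 24892/(v + H)² = 36039/2252 - 24892/(22 - 15)² = 36039*(1/2252) - 24892/(7²) = 36039/2252 - 24892/49 = 36039/2252 - 24892*1/49 = 36039/2252 - 508 = -1107977/2252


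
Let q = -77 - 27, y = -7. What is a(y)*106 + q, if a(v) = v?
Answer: -846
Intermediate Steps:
q = -104
a(y)*106 + q = -7*106 - 104 = -742 - 104 = -846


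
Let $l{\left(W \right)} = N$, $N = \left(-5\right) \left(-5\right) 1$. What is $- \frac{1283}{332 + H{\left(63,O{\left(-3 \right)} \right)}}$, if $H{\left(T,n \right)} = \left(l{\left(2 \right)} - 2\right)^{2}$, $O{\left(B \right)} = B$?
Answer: $- \frac{1283}{861} \approx -1.4901$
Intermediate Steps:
$N = 25$ ($N = 25 \cdot 1 = 25$)
$l{\left(W \right)} = 25$
$H{\left(T,n \right)} = 529$ ($H{\left(T,n \right)} = \left(25 - 2\right)^{2} = 23^{2} = 529$)
$- \frac{1283}{332 + H{\left(63,O{\left(-3 \right)} \right)}} = - \frac{1283}{332 + 529} = - \frac{1283}{861}$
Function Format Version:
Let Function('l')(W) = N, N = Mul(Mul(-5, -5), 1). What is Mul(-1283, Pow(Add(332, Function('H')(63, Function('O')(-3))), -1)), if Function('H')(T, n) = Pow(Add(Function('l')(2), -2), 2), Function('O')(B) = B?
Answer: Rational(-1283, 861) ≈ -1.4901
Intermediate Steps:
N = 25 (N = Mul(25, 1) = 25)
Function('l')(W) = 25
Function('H')(T, n) = 529 (Function('H')(T, n) = Pow(Add(25, -2), 2) = Pow(23, 2) = 529)
Mul(-1283, Pow(Add(332, Function('H')(63, Function('O')(-3))), -1)) = Mul(-1283, Pow(Add(332, 529), -1)) = Mul(-1283, Pow(861, -1)) = Mul(-1283, Rational(1, 861)) = Rational(-1283, 861)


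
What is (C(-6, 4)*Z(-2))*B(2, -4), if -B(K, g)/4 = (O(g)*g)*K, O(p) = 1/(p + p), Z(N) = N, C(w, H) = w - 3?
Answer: -72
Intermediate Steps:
C(w, H) = -3 + w
O(p) = 1/(2*p)
B(K, g) = -2*K (B(K, g) = -4*(1/(2*g))*g*K = -2*K)
(C(-6, 4)*Z(-2))*B(2, -4) = ((-3 - 6)*(-2))*(-2*2) = -9*(-2)*(-4) = 18*(-4) = -72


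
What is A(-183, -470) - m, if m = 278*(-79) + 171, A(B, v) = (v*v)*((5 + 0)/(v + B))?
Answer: 13125023/653 ≈ 20100.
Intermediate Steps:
A(B, v) = 5*v²/(B + v) (A(B, v) = v²*(5/(B + v)) = 5*v²/(B + v))
m = -21791 (m = -21962 + 171 = -21791)
A(-183, -470) - m = 5*(-470)²/(-183 - 470) - 1*(-21791) = 5*220900/(-653) + 21791 = 5*220900*(-1/653) + 21791 = -1104500/653 + 21791 = 13125023/653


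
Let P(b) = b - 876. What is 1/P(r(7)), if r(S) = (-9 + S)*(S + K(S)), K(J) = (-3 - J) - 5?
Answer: -1/860 ≈ -0.0011628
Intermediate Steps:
K(J) = -8 - J
r(S) = 72 - 8*S (r(S) = (-9 + S)*(S + (-8 - S)) = (-9 + S)*(-8) = 72 - 8*S)
P(b) = -876 + b
1/P(r(7)) = 1/(-876 + (72 - 8*7)) = 1/(-876 + (72 - 56)) = 1/(-876 + 16) = 1/(-860) = -1/860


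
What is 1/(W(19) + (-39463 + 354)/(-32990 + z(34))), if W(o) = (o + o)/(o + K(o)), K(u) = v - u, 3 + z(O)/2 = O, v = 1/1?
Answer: 4704/184339 ≈ 0.025518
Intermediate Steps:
v = 1
z(O) = -6 + 2*O
K(u) = 1 - u
W(o) = 2*o (W(o) = (o + o)/(o + (1 - o)) = (2*o)/1 = (2*o)*1 = 2*o)
1/(W(19) + (-39463 + 354)/(-32990 + z(34))) = 1/(2*19 + (-39463 + 354)/(-32990 + (-6 + 2*34))) = 1/(38 - 39109/(-32990 + (-6 + 68))) = 1/(38 - 39109/(-32990 + 62)) = 1/(38 - 39109/(-32928)) = 1/(38 - 39109*(-1/32928)) = 1/(38 + 5587/4704) = 1/(184339/4704) = 4704/184339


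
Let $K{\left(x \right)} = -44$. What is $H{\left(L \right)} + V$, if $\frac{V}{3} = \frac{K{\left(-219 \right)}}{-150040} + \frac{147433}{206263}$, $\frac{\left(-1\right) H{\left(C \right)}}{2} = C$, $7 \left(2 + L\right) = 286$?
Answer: $- \frac{372064106867}{4923497810} \approx -75.569$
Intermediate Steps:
$L = \frac{272}{7}$ ($L = -2 + \frac{1}{7} \cdot 286 = -2 + \frac{286}{7} = \frac{272}{7} \approx 38.857$)
$H{\left(C \right)} = - 2 C$
$V = \frac{1508858379}{703356830}$ ($V = 3 \left(- \frac{44}{-150040} + \frac{147433}{206263}\right) = 3 \left(\left(-44\right) \left(- \frac{1}{150040}\right) + 147433 \cdot \frac{1}{206263}\right) = 3 \left(\frac{1}{3410} + \frac{147433}{206263}\right) = 3 \cdot \frac{502952793}{703356830} = \frac{1508858379}{703356830} \approx 2.1452$)
$H{\left(L \right)} + V = \left(-2\right) \frac{272}{7} + \frac{1508858379}{703356830} = - \frac{544}{7} + \frac{1508858379}{703356830} = - \frac{372064106867}{4923497810}$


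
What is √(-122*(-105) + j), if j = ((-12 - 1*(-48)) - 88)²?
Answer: √15514 ≈ 124.56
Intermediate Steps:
j = 2704 (j = ((-12 + 48) - 88)² = (36 - 88)² = (-52)² = 2704)
√(-122*(-105) + j) = √(-122*(-105) + 2704) = √(12810 + 2704) = √15514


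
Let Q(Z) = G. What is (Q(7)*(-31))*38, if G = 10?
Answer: -11780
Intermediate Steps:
Q(Z) = 10
(Q(7)*(-31))*38 = (10*(-31))*38 = -310*38 = -11780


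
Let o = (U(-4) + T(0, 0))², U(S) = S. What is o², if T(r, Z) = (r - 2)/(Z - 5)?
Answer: 104976/625 ≈ 167.96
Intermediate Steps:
T(r, Z) = (-2 + r)/(-5 + Z)
o = 324/25 (o = (-4 + (-2 + 0)/(-5 + 0))² = (-4 - 2/(-5))² = (-4 - ⅕*(-2))² = (-4 + ⅖)² = (-18/5)² = 324/25 ≈ 12.960)
o² = (324/25)² = 104976/625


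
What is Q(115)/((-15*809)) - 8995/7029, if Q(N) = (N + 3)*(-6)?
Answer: -34725931/28432305 ≈ -1.2214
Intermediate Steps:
Q(N) = -18 - 6*N (Q(N) = (3 + N)*(-6) = -18 - 6*N)
Q(115)/((-15*809)) - 8995/7029 = (-18 - 6*115)/((-15*809)) - 8995/7029 = (-18 - 690)/(-12135) - 8995*1/7029 = -708*(-1/12135) - 8995/7029 = 236/4045 - 8995/7029 = -34725931/28432305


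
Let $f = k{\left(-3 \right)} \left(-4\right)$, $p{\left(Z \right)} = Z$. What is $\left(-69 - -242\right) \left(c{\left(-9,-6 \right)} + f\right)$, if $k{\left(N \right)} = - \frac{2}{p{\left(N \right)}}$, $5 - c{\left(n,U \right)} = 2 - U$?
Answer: $- \frac{2941}{3} \approx -980.33$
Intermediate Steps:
$c{\left(n,U \right)} = 3 + U$ ($c{\left(n,U \right)} = 5 - \left(2 - U\right) = 5 + \left(-2 + U\right) = 3 + U$)
$k{\left(N \right)} = - \frac{2}{N}$
$f = - \frac{8}{3}$ ($f = - \frac{2}{-3} \left(-4\right) = \left(-2\right) \left(- \frac{1}{3}\right) \left(-4\right) = \frac{2}{3} \left(-4\right) = - \frac{8}{3} \approx -2.6667$)
$\left(-69 - -242\right) \left(c{\left(-9,-6 \right)} + f\right) = \left(-69 - -242\right) \left(\left(3 - 6\right) - \frac{8}{3}\right) = \left(-69 + 242\right) \left(-3 - \frac{8}{3}\right) = 173 \left(- \frac{17}{3}\right) = - \frac{2941}{3}$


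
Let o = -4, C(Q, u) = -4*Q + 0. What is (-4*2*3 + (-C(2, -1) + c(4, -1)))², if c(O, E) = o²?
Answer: 0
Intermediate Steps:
C(Q, u) = -4*Q
c(O, E) = 16 (c(O, E) = (-4)² = 16)
(-4*2*3 + (-C(2, -1) + c(4, -1)))² = (-4*2*3 + (-(-4)*2 + 16))² = (-8*3 + (-1*(-8) + 16))² = (-24 + (8 + 16))² = (-24 + 24)² = 0² = 0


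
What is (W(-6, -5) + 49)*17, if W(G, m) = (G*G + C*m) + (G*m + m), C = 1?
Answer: 1785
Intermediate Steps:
W(G, m) = G**2 + 2*m + G*m (W(G, m) = (G*G + 1*m) + (G*m + m) = (G**2 + m) + (m + G*m) = (m + G**2) + (m + G*m) = G**2 + 2*m + G*m)
(W(-6, -5) + 49)*17 = (((-6)**2 + 2*(-5) - 6*(-5)) + 49)*17 = ((36 - 10 + 30) + 49)*17 = (56 + 49)*17 = 105*17 = 1785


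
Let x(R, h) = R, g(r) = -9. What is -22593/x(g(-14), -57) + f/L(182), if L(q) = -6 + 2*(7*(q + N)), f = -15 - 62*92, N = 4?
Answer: 6516127/2598 ≈ 2508.1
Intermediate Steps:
f = -5719 (f = -15 - 5704 = -5719)
L(q) = 50 + 14*q (L(q) = -6 + 2*(7*(q + 4)) = -6 + 2*(7*(4 + q)) = -6 + 2*(28 + 7*q) = -6 + (56 + 14*q) = 50 + 14*q)
-22593/x(g(-14), -57) + f/L(182) = -22593/(-9) - 5719/(50 + 14*182) = -22593*(-⅑) - 5719/(50 + 2548) = 7531/3 - 5719/2598 = 6516127/2598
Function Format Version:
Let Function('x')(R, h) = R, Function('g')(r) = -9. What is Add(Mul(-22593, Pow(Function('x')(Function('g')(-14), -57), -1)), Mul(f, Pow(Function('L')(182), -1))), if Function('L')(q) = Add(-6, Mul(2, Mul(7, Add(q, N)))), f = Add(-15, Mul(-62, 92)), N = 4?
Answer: Rational(6516127, 2598) ≈ 2508.1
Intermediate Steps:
f = -5719 (f = Add(-15, -5704) = -5719)
Function('L')(q) = Add(50, Mul(14, q)) (Function('L')(q) = Add(-6, Mul(2, Mul(7, Add(q, 4)))) = Add(-6, Mul(2, Mul(7, Add(4, q)))) = Add(-6, Mul(2, Add(28, Mul(7, q)))) = Add(-6, Add(56, Mul(14, q))) = Add(50, Mul(14, q)))
Add(Mul(-22593, Pow(Function('x')(Function('g')(-14), -57), -1)), Mul(f, Pow(Function('L')(182), -1))) = Add(Mul(-22593, Pow(-9, -1)), Mul(-5719, Pow(Add(50, Mul(14, 182)), -1))) = Add(Mul(-22593, Rational(-1, 9)), Mul(-5719, Pow(Add(50, 2548), -1))) = Add(Rational(7531, 3), Mul(-5719, Pow(2598, -1))) = Add(Rational(7531, 3), Mul(-5719, Rational(1, 2598))) = Add(Rational(7531, 3), Rational(-5719, 2598)) = Rational(6516127, 2598)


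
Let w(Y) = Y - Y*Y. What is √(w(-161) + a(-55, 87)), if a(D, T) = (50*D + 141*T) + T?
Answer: I*√16478 ≈ 128.37*I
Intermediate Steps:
a(D, T) = 50*D + 142*T
w(Y) = Y - Y²
√(w(-161) + a(-55, 87)) = √(-161*(1 - 1*(-161)) + (50*(-55) + 142*87)) = √(-161*(1 + 161) + (-2750 + 12354)) = √(-161*162 + 9604) = √(-26082 + 9604) = √(-16478) = I*√16478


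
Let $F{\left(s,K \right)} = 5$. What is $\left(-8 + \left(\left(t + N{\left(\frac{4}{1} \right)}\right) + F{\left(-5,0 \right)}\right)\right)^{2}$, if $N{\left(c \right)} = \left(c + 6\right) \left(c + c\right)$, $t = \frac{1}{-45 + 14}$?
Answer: $\frac{5692996}{961} \approx 5924.0$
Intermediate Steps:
$t = - \frac{1}{31}$ ($t = \frac{1}{-31} = - \frac{1}{31} \approx -0.032258$)
$N{\left(c \right)} = 2 c \left(6 + c\right)$ ($N{\left(c \right)} = \left(6 + c\right) 2 c = 2 c \left(6 + c\right)$)
$\left(-8 + \left(\left(t + N{\left(\frac{4}{1} \right)}\right) + F{\left(-5,0 \right)}\right)\right)^{2} = \left(-8 - \left(- \frac{154}{31} - 2 \cdot \frac{4}{1} \left(6 + \frac{4}{1}\right)\right)\right)^{2} = \left(-8 - \left(- \frac{154}{31} - 2 \cdot 4 \cdot 1 \left(6 + 4 \cdot 1\right)\right)\right)^{2} = \left(-8 - \left(- \frac{154}{31} - 8 \left(6 + 4\right)\right)\right)^{2} = \left(-8 + \left(\left(- \frac{1}{31} + 2 \cdot 4 \cdot 10\right) + 5\right)\right)^{2} = \left(-8 + \left(\left(- \frac{1}{31} + 80\right) + 5\right)\right)^{2} = \left(-8 + \left(\frac{2479}{31} + 5\right)\right)^{2} = \left(-8 + \frac{2634}{31}\right)^{2} = \left(\frac{2386}{31}\right)^{2} = \frac{5692996}{961}$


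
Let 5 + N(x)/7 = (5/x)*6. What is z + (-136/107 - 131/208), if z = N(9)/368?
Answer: -1483865/767832 ≈ -1.9325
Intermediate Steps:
N(x) = -35 + 210/x (N(x) = -35 + 7*((5/x)*6) = -35 + 7*(30/x) = -35 + 210/x)
z = -35/1104 (z = (-35 + 210/9)/368 = (-35 + 210*(⅑))*(1/368) = (-35 + 70/3)*(1/368) = -35/3*1/368 = -35/1104 ≈ -0.031703)
z + (-136/107 - 131/208) = -35/1104 + (-136/107 - 131/208) = -35/1104 - 42305/22256 = -1483865/767832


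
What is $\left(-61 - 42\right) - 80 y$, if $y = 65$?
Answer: $-5303$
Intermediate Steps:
$\left(-61 - 42\right) - 80 y = \left(-61 - 42\right) - 5200 = -103 - 5200 = -5303$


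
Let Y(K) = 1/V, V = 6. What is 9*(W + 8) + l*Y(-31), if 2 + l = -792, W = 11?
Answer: 116/3 ≈ 38.667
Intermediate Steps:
l = -794 (l = -2 - 792 = -794)
Y(K) = 1/6
9*(W + 8) + l*Y(-31) = 9*(11 + 8) - 794*1/6 = 9*19 - 397/3 = 171 - 397/3 = 116/3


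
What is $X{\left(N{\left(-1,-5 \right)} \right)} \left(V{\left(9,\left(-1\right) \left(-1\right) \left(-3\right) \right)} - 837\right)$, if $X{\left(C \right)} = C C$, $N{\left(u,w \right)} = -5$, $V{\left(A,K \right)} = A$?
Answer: $-20700$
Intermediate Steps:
$X{\left(C \right)} = C^{2}$
$X{\left(N{\left(-1,-5 \right)} \right)} \left(V{\left(9,\left(-1\right) \left(-1\right) \left(-3\right) \right)} - 837\right) = \left(-5\right)^{2} \left(9 - 837\right) = 25 \left(-828\right) = -20700$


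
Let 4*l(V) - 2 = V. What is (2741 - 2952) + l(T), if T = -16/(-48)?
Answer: -2525/12 ≈ -210.42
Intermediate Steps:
T = ⅓ (T = -16*(-1/48) = ⅓ ≈ 0.33333)
l(V) = ½ + V/4
(2741 - 2952) + l(T) = (2741 - 2952) + (½ + (¼)*(⅓)) = -211 + (½ + 1/12) = -211 + 7/12 = -2525/12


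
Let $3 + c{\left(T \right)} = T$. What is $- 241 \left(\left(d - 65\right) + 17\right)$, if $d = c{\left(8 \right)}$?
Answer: $10363$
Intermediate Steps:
$c{\left(T \right)} = -3 + T$
$d = 5$ ($d = -3 + 8 = 5$)
$- 241 \left(\left(d - 65\right) + 17\right) = - 241 \left(\left(5 - 65\right) + 17\right) = - 241 \left(-60 + 17\right) = \left(-241\right) \left(-43\right) = 10363$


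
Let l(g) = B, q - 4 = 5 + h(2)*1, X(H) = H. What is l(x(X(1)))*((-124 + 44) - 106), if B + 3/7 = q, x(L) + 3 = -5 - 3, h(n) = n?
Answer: -13764/7 ≈ -1966.3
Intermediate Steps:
x(L) = -11 (x(L) = -3 + (-5 - 3) = -3 - 8 = -11)
q = 11 (q = 4 + (5 + 2*1) = 4 + (5 + 2) = 4 + 7 = 11)
B = 74/7 (B = -3/7 + 11 = 74/7 ≈ 10.571)
l(g) = 74/7
l(x(X(1)))*((-124 + 44) - 106) = 74*((-124 + 44) - 106)/7 = 74*(-80 - 106)/7 = (74/7)*(-186) = -13764/7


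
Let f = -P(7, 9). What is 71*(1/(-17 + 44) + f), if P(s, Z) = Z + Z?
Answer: -34435/27 ≈ -1275.4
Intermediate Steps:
P(s, Z) = 2*Z
f = -18 (f = -2*9 = -1*18 = -18)
71*(1/(-17 + 44) + f) = 71*(1/(-17 + 44) - 18) = 71*(1/27 - 18) = 71*(-485/27) = -34435/27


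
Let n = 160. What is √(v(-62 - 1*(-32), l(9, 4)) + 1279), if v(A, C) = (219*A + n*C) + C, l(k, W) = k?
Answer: I*√3842 ≈ 61.984*I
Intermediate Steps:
v(A, C) = 161*C + 219*A (v(A, C) = (219*A + 160*C) + C = (160*C + 219*A) + C = 161*C + 219*A)
√(v(-62 - 1*(-32), l(9, 4)) + 1279) = √((161*9 + 219*(-62 - 1*(-32))) + 1279) = √((1449 + 219*(-62 + 32)) + 1279) = √((1449 + 219*(-30)) + 1279) = √((1449 - 6570) + 1279) = √(-5121 + 1279) = √(-3842) = I*√3842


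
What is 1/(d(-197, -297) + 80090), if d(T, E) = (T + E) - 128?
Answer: 1/79468 ≈ 1.2584e-5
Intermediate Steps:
d(T, E) = -128 + E + T (d(T, E) = (E + T) - 128 = -128 + E + T)
1/(d(-197, -297) + 80090) = 1/((-128 - 297 - 197) + 80090) = 1/(-622 + 80090) = 1/79468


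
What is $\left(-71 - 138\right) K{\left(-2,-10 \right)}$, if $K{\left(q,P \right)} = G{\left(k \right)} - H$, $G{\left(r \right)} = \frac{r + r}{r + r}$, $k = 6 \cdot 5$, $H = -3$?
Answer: $-836$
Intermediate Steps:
$k = 30$
$G{\left(r \right)} = 1$ ($G{\left(r \right)} = \frac{2 r}{2 r} = 2 r \frac{1}{2 r} = 1$)
$K{\left(q,P \right)} = 4$ ($K{\left(q,P \right)} = 1 - -3 = 1 + 3 = 4$)
$\left(-71 - 138\right) K{\left(-2,-10 \right)} = \left(-71 - 138\right) 4 = \left(-209\right) 4 = -836$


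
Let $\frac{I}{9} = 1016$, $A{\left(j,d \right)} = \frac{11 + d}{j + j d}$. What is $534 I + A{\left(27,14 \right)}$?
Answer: $\frac{395514581}{81} \approx 4.8829 \cdot 10^{6}$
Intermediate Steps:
$A{\left(j,d \right)} = \frac{11 + d}{j + d j}$
$I = 9144$ ($I = 9 \cdot 1016 = 9144$)
$534 I + A{\left(27,14 \right)} = 534 \cdot 9144 + \frac{11 + 14}{27 \left(1 + 14\right)} = 4882896 + \frac{1}{27} \cdot \frac{1}{15} \cdot 25 = 4882896 + \frac{5}{81} = \frac{395514581}{81}$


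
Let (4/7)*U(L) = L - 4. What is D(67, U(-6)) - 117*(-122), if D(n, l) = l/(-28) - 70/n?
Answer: 7650639/536 ≈ 14274.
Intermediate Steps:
U(L) = -7 + 7*L/4 (U(L) = 7*(L - 4)/4 = 7*(-4 + L)/4 = -7 + 7*L/4)
D(n, l) = -70/n - l/28 (D(n, l) = l*(-1/28) - 70/n = -l/28 - 70/n = -70/n - l/28)
D(67, U(-6)) - 117*(-122) = (-70/67 - (-7 + (7/4)*(-6))/28) - 117*(-122) = (-70*1/67 - (-7 - 21/2)/28) + 14274 = (-70/67 - 1/28*(-35/2)) + 14274 = (-70/67 + 5/8) + 14274 = -225/536 + 14274 = 7650639/536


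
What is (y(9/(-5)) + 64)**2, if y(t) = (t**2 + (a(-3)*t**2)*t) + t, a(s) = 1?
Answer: 55517401/15625 ≈ 3553.1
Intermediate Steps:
y(t) = t + t**2 + t**3 (y(t) = (t**2 + (1*t**2)*t) + t = (t**2 + t**2*t) + t = (t**2 + t**3) + t = t + t**2 + t**3)
(y(9/(-5)) + 64)**2 = ((9/(-5))*(1 + 9/(-5) + (9/(-5))**2) + 64)**2 = ((9*(-1/5))*(1 + 9*(-1/5) + (9*(-1/5))**2) + 64)**2 = (-9*(1 - 9/5 + (-9/5)**2)/5 + 64)**2 = (-9*(1 - 9/5 + 81/25)/5 + 64)**2 = (-9/5*61/25 + 64)**2 = (-549/125 + 64)**2 = (7451/125)**2 = 55517401/15625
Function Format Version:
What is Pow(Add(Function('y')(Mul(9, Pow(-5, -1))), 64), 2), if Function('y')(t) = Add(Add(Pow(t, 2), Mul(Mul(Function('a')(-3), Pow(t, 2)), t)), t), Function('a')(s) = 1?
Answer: Rational(55517401, 15625) ≈ 3553.1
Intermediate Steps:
Function('y')(t) = Add(t, Pow(t, 2), Pow(t, 3)) (Function('y')(t) = Add(Add(Pow(t, 2), Mul(Mul(1, Pow(t, 2)), t)), t) = Add(Add(Pow(t, 2), Mul(Pow(t, 2), t)), t) = Add(Add(Pow(t, 2), Pow(t, 3)), t) = Add(t, Pow(t, 2), Pow(t, 3)))
Pow(Add(Function('y')(Mul(9, Pow(-5, -1))), 64), 2) = Pow(Add(Mul(Mul(9, Pow(-5, -1)), Add(1, Mul(9, Pow(-5, -1)), Pow(Mul(9, Pow(-5, -1)), 2))), 64), 2) = Pow(Add(Mul(Mul(9, Rational(-1, 5)), Add(1, Mul(9, Rational(-1, 5)), Pow(Mul(9, Rational(-1, 5)), 2))), 64), 2) = Pow(Add(Mul(Rational(-9, 5), Add(1, Rational(-9, 5), Pow(Rational(-9, 5), 2))), 64), 2) = Pow(Add(Mul(Rational(-9, 5), Add(1, Rational(-9, 5), Rational(81, 25))), 64), 2) = Pow(Add(Mul(Rational(-9, 5), Rational(61, 25)), 64), 2) = Pow(Add(Rational(-549, 125), 64), 2) = Pow(Rational(7451, 125), 2) = Rational(55517401, 15625)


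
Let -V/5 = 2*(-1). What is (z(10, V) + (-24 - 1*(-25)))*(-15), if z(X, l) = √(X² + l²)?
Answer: -15 - 150*√2 ≈ -227.13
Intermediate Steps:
V = 10 (V = -10*(-1) = -5*(-2) = 10)
(z(10, V) + (-24 - 1*(-25)))*(-15) = (√(10² + 10²) + (-24 - 1*(-25)))*(-15) = (√(100 + 100) + (-24 + 25))*(-15) = (√200 + 1)*(-15) = (10*√2 + 1)*(-15) = (1 + 10*√2)*(-15) = -15 - 150*√2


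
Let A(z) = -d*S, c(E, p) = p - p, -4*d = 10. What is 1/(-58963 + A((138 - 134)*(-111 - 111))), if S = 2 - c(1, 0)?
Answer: -1/58958 ≈ -1.6961e-5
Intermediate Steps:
d = -5/2 (d = -¼*10 = -5/2 ≈ -2.5000)
c(E, p) = 0
S = 2 (S = 2 - 1*0 = 2 + 0 = 2)
A(z) = 5 (A(z) = -(-5)*2/2 = -1*(-5) = 5)
1/(-58963 + A((138 - 134)*(-111 - 111))) = 1/(-58963 + 5) = 1/(-58958) = -1/58958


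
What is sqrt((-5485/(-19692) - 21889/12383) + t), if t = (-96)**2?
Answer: sqrt(310602613827964507)/5805858 ≈ 95.992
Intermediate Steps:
t = 9216
sqrt((-5485/(-19692) - 21889/12383) + t) = sqrt((-5485/(-19692) - 21889/12383) + 9216) = sqrt((-5485*(-1/19692) - 21889*1/12383) + 9216) = sqrt((5485/19692 - 3127/1769) + 9216) = sqrt(-51873919/34835148 + 9216) = sqrt(320988850049/34835148) = sqrt(310602613827964507)/5805858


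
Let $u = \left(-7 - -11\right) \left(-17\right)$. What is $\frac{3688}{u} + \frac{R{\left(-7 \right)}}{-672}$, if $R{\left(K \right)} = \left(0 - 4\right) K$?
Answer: $- \frac{22145}{408} \approx -54.277$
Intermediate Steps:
$R{\left(K \right)} = - 4 K$
$u = -68$ ($u = \left(-7 + 11\right) \left(-17\right) = 4 \left(-17\right) = -68$)
$\frac{3688}{u} + \frac{R{\left(-7 \right)}}{-672} = \frac{3688}{-68} + \frac{\left(-4\right) \left(-7\right)}{-672} = 3688 \left(- \frac{1}{68}\right) + 28 \left(- \frac{1}{672}\right) = - \frac{922}{17} - \frac{1}{24} = - \frac{22145}{408}$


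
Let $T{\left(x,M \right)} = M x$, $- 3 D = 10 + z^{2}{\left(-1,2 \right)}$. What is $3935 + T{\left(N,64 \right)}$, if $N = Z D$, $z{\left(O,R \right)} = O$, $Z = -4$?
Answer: $\frac{14621}{3} \approx 4873.7$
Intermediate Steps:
$D = - \frac{11}{3}$ ($D = - \frac{10 + \left(-1\right)^{2}}{3} = - \frac{10 + 1}{3} = \left(- \frac{1}{3}\right) 11 = - \frac{11}{3} \approx -3.6667$)
$N = \frac{44}{3}$ ($N = \left(-4\right) \left(- \frac{11}{3}\right) = \frac{44}{3} \approx 14.667$)
$3935 + T{\left(N,64 \right)} = 3935 + 64 \cdot \frac{44}{3} = 3935 + \frac{2816}{3} = \frac{14621}{3}$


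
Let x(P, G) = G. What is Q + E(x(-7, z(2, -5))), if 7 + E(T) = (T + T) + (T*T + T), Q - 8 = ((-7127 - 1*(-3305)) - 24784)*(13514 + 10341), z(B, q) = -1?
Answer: -682396131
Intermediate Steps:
Q = -682396122 (Q = 8 + ((-7127 - 1*(-3305)) - 24784)*(13514 + 10341) = 8 + ((-7127 + 3305) - 24784)*23855 = 8 + (-3822 - 24784)*23855 = 8 - 28606*23855 = 8 - 682396130 = -682396122)
E(T) = -7 + T² + 3*T (E(T) = -7 + ((T + T) + (T*T + T)) = -7 + (2*T + (T² + T)) = -7 + (2*T + (T + T²)) = -7 + (T² + 3*T) = -7 + T² + 3*T)
Q + E(x(-7, z(2, -5))) = -682396122 + (-7 + (-1)² + 3*(-1)) = -682396122 + (-7 + 1 - 3) = -682396122 - 9 = -682396131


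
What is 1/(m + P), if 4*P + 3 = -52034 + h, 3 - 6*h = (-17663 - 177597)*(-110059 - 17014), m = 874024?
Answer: -24/24791609623 ≈ -9.6807e-10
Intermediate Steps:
h = -24812273977/6 (h = ½ - (-17663 - 177597)*(-110059 - 17014)/6 = ½ - (-97630)*(-127073)/3 = ½ - ⅙*24812273980 = ½ - 12406136990/3 = -24812273977/6 ≈ -4.1354e+9)
P = -24812586199/24 (P = -¾ + (-52034 - 24812273977/6)/4 = -¾ + (¼)*(-24812586181/6) = -¾ - 24812586181/24 = -24812586199/24 ≈ -1.0339e+9)
1/(m + P) = 1/(874024 - 24812586199/24) = 1/(-24791609623/24) = -24/24791609623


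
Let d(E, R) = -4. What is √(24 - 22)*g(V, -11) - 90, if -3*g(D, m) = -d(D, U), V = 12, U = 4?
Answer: -90 - 4*√2/3 ≈ -91.886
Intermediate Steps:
g(D, m) = -4/3 (g(D, m) = -(-1)*(-4)/3 = -⅓*4 = -4/3)
√(24 - 22)*g(V, -11) - 90 = √(24 - 22)*(-4/3) - 90 = √2*(-4/3) - 90 = -4*√2/3 - 90 = -90 - 4*√2/3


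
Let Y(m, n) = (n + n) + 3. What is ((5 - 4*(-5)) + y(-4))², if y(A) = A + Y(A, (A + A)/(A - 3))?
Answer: 33856/49 ≈ 690.94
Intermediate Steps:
Y(m, n) = 3 + 2*n (Y(m, n) = 2*n + 3 = 3 + 2*n)
y(A) = 3 + A + 4*A/(-3 + A) (y(A) = A + (3 + 2*((A + A)/(A - 3))) = A + (3 + 2*((2*A)/(-3 + A))) = A + (3 + 2*(2*A/(-3 + A))) = A + (3 + 4*A/(-3 + A)) = 3 + A + 4*A/(-3 + A))
((5 - 4*(-5)) + y(-4))² = ((5 - 4*(-5)) + (-9 + (-4)² + 4*(-4))/(-3 - 4))² = ((5 + 20) + (-9 + 16 - 16)/(-7))² = (25 - ⅐*(-9))² = (25 + 9/7)² = (184/7)² = 33856/49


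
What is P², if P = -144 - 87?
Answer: 53361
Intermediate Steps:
P = -231
P² = (-231)² = 53361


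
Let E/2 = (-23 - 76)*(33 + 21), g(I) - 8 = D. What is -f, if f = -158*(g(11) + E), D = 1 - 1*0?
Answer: -1687914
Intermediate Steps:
D = 1 (D = 1 + 0 = 1)
g(I) = 9 (g(I) = 8 + 1 = 9)
E = -10692 (E = 2*((-23 - 76)*(33 + 21)) = 2*(-99*54) = 2*(-5346) = -10692)
f = 1687914 (f = -158*(9 - 10692) = -158*(-10683) = 1687914)
-f = -1*1687914 = -1687914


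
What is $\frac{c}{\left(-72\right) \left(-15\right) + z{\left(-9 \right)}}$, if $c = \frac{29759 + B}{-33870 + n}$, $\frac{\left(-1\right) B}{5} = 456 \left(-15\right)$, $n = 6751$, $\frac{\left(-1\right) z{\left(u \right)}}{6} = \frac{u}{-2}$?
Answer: $- \frac{63959}{28556307} \approx -0.0022397$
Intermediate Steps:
$z{\left(u \right)} = 3 u$ ($z{\left(u \right)} = - 6 \frac{u}{-2} = - 6 u \left(- \frac{1}{2}\right) = - 6 \left(- \frac{u}{2}\right) = 3 u$)
$B = 34200$ ($B = - 5 \cdot 456 \left(-15\right) = \left(-5\right) \left(-6840\right) = 34200$)
$c = - \frac{63959}{27119}$ ($c = \frac{29759 + 34200}{-33870 + 6751} = \frac{63959}{-27119} = 63959 \left(- \frac{1}{27119}\right) = - \frac{63959}{27119} \approx -2.3585$)
$\frac{c}{\left(-72\right) \left(-15\right) + z{\left(-9 \right)}} = - \frac{63959}{27119 \left(\left(-72\right) \left(-15\right) + 3 \left(-9\right)\right)} = - \frac{63959}{27119 \left(1080 - 27\right)} = - \frac{63959}{27119 \cdot 1053} = \left(- \frac{63959}{27119}\right) \frac{1}{1053} = - \frac{63959}{28556307}$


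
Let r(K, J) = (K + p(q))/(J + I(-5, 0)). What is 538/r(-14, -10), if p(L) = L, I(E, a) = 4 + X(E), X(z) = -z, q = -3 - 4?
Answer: 538/21 ≈ 25.619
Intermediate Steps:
q = -7
I(E, a) = 4 - E
r(K, J) = (-7 + K)/(9 + J) (r(K, J) = (K - 7)/(J + (4 - 1*(-5))) = (-7 + K)/(J + (4 + 5)) = (-7 + K)/(J + 9) = (-7 + K)/(9 + J))
538/r(-14, -10) = 538/(((-7 - 14)/(9 - 10))) = 538/((-21/(-1))) = 538/((-1*(-21))) = 538/21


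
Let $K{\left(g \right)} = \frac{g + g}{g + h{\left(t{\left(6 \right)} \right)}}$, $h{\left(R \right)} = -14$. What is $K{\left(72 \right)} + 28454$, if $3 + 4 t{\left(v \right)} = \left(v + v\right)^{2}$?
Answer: $\frac{825238}{29} \approx 28456.0$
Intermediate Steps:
$t{\left(v \right)} = - \frac{3}{4} + v^{2}$ ($t{\left(v \right)} = - \frac{3}{4} + \frac{\left(v + v\right)^{2}}{4} = - \frac{3}{4} + \frac{\left(2 v\right)^{2}}{4} = - \frac{3}{4} + \frac{4 v^{2}}{4} = - \frac{3}{4} + v^{2}$)
$K{\left(g \right)} = \frac{2 g}{-14 + g}$ ($K{\left(g \right)} = \frac{g + g}{g - 14} = \frac{2 g}{-14 + g}$)
$K{\left(72 \right)} + 28454 = 2 \cdot 72 \frac{1}{-14 + 72} + 28454 = 2 \cdot 72 \cdot \frac{1}{58} + 28454 = \frac{72}{29} + 28454 = \frac{825238}{29}$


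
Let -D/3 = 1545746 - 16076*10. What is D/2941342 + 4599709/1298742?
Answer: 4066549403321/1910022195882 ≈ 2.1291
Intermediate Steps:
D = -4154958 (D = -3*(1545746 - 16076*10) = -3*(1545746 - 160760) = -3*1384986 = -4154958)
D/2941342 + 4599709/1298742 = -4154958/2941342 + 4599709/1298742 = -4154958*1/2941342 + 4599709*(1/1298742) = -2077479/1470671 + 4599709/1298742 = 4066549403321/1910022195882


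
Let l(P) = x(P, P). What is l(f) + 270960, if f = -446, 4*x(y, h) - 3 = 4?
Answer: 1083847/4 ≈ 2.7096e+5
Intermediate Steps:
x(y, h) = 7/4 (x(y, h) = 3/4 + (1/4)*4 = 3/4 + 1 = 7/4)
l(P) = 7/4
l(f) + 270960 = 7/4 + 270960 = 1083847/4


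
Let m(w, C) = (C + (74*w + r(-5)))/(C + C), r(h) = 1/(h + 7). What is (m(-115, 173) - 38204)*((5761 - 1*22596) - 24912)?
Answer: 1104368500227/692 ≈ 1.5959e+9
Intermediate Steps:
r(h) = 1/(7 + h)
m(w, C) = (½ + C + 74*w)/(2*C) (m(w, C) = (C + (74*w + 1/(7 - 5)))/(C + C) = (C + (74*w + 1/2))/((2*C)) = (C + (74*w + ½))*(1/(2*C)) = (C + (½ + 74*w))*(1/(2*C)) = (½ + C + 74*w)*(1/(2*C)) = (½ + C + 74*w)/(2*C))
(m(-115, 173) - 38204)*((5761 - 1*22596) - 24912) = ((¼)*(1 + 2*173 + 148*(-115))/173 - 38204)*((5761 - 1*22596) - 24912) = ((¼)*(1/173)*(1 + 346 - 17020) - 38204)*((5761 - 22596) - 24912) = ((¼)*(1/173)*(-16673) - 38204)*(-16835 - 24912) = (-16673/692 - 38204)*(-41747) = -26453841/692*(-41747) = 1104368500227/692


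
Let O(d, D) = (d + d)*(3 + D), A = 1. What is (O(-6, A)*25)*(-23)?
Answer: 27600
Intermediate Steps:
O(d, D) = 2*d*(3 + D) (O(d, D) = (2*d)*(3 + D) = 2*d*(3 + D))
(O(-6, A)*25)*(-23) = ((2*(-6)*(3 + 1))*25)*(-23) = ((2*(-6)*4)*25)*(-23) = -48*25*(-23) = -1200*(-23) = 27600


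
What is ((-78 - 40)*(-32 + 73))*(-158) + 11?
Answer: 764415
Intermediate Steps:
((-78 - 40)*(-32 + 73))*(-158) + 11 = -118*41*(-158) + 11 = -4838*(-158) + 11 = 764404 + 11 = 764415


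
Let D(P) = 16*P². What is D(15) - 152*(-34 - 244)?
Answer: 45856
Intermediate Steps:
D(15) - 152*(-34 - 244) = 16*15² - 152*(-34 - 244) = 16*225 - 152*(-278) = 3600 + 42256 = 45856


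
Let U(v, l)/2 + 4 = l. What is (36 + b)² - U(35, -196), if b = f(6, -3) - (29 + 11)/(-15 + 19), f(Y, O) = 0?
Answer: 1076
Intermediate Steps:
U(v, l) = -8 + 2*l
b = -10 (b = 0 - (29 + 11)/(-15 + 19) = 0 - 40/4 = 0 - 1*10 = 0 - 10 = -10)
(36 + b)² - U(35, -196) = (36 - 10)² - (-8 + 2*(-196)) = 26² - (-8 - 392) = 676 - 1*(-400) = 676 + 400 = 1076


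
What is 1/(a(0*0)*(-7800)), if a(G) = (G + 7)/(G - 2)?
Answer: 1/27300 ≈ 3.6630e-5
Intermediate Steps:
a(G) = (7 + G)/(-2 + G)
1/(a(0*0)*(-7800)) = 1/(((7 + 0*0)/(-2 + 0*0))*(-7800)) = 1/(((7 + 0)/(-2 + 0))*(-7800)) = 1/((7/(-2))*(-7800)) = 1/(-1/2*7*(-7800)) = 1/(-7/2*(-7800)) = 1/27300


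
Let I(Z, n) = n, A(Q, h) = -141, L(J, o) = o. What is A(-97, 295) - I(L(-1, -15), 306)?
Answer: -447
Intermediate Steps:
A(-97, 295) - I(L(-1, -15), 306) = -141 - 1*306 = -141 - 306 = -447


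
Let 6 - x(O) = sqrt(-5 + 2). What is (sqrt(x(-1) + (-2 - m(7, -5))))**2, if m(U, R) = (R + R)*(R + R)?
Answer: -96 - I*sqrt(3) ≈ -96.0 - 1.732*I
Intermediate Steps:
m(U, R) = 4*R**2 (m(U, R) = (2*R)*(2*R) = 4*R**2)
x(O) = 6 - I*sqrt(3) (x(O) = 6 - sqrt(-5 + 2) = 6 - sqrt(-3) = 6 - I*sqrt(3))
(sqrt(x(-1) + (-2 - m(7, -5))))**2 = (sqrt((6 - I*sqrt(3)) + (-2 - 4*(-5)**2)))**2 = (sqrt((6 - I*sqrt(3)) + (-2 - 4*25)))**2 = (sqrt((6 - I*sqrt(3)) + (-2 - 1*100)))**2 = (sqrt((6 - I*sqrt(3)) + (-2 - 100)))**2 = (sqrt((6 - I*sqrt(3)) - 102))**2 = (sqrt(-96 - I*sqrt(3)))**2 = -96 - I*sqrt(3)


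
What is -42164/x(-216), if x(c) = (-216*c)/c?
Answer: 10541/54 ≈ 195.20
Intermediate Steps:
x(c) = -216
-42164/x(-216) = -42164/(-216) = -42164*(-1/216) = 10541/54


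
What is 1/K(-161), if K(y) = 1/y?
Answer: -161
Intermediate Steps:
1/K(-161) = 1/(1/(-161)) = 1/(-1/161) = -161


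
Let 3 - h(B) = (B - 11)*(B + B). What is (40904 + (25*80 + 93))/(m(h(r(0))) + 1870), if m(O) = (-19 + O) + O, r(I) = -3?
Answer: 42997/1689 ≈ 25.457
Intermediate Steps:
h(B) = 3 - 2*B*(-11 + B) (h(B) = 3 - (B - 11)*(B + B) = 3 - (-11 + B)*2*B = 3 - 2*B*(-11 + B))
m(O) = -19 + 2*O
(40904 + (25*80 + 93))/(m(h(r(0))) + 1870) = (40904 + (25*80 + 93))/((-19 + 2*(3 - 2*(-3)**2 + 22*(-3))) + 1870) = (40904 + (2000 + 93))/((-19 + 2*(3 - 2*9 - 66)) + 1870) = (40904 + 2093)/((-19 + 2*(3 - 18 - 66)) + 1870) = 42997/((-19 + 2*(-81)) + 1870) = 42997/((-19 - 162) + 1870) = 42997/(-181 + 1870) = 42997/1689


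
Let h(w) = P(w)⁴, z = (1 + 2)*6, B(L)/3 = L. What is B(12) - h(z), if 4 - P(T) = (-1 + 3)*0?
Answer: -220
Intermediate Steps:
P(T) = 4 (P(T) = 4 - (-1 + 3)*0 = 4 - 2*0 = 4 - 1*0 = 4 + 0 = 4)
B(L) = 3*L
z = 18 (z = 3*6 = 18)
h(w) = 256 (h(w) = 4⁴ = 256)
B(12) - h(z) = 3*12 - 1*256 = 36 - 256 = -220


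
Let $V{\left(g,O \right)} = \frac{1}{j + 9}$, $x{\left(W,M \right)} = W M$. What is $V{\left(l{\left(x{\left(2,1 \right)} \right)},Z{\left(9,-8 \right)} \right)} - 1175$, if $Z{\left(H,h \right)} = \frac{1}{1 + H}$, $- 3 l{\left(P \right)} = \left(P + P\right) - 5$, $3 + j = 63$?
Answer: $- \frac{81074}{69} \approx -1175.0$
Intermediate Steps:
$j = 60$ ($j = -3 + 63 = 60$)
$x{\left(W,M \right)} = M W$
$l{\left(P \right)} = \frac{5}{3} - \frac{2 P}{3}$ ($l{\left(P \right)} = - \frac{\left(P + P\right) - 5}{3} = - \frac{2 P - 5}{3} = - \frac{-5 + 2 P}{3} = \frac{5}{3} - \frac{2 P}{3}$)
$V{\left(g,O \right)} = \frac{1}{69}$ ($V{\left(g,O \right)} = \frac{1}{60 + 9} = \frac{1}{69}$)
$V{\left(l{\left(x{\left(2,1 \right)} \right)},Z{\left(9,-8 \right)} \right)} - 1175 = \frac{1}{69} - 1175 = - \frac{81074}{69}$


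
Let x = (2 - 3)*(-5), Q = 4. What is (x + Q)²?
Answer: 81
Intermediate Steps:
x = 5 (x = -1*(-5) = 5)
(x + Q)² = (5 + 4)² = 9² = 81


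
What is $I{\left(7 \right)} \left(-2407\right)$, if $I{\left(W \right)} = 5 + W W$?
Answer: $-129978$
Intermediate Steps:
$I{\left(W \right)} = 5 + W^{2}$
$I{\left(7 \right)} \left(-2407\right) = \left(5 + 7^{2}\right) \left(-2407\right) = \left(5 + 49\right) \left(-2407\right) = 54 \left(-2407\right) = -129978$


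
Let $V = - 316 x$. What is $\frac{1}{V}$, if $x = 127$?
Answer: $- \frac{1}{40132} \approx -2.4918 \cdot 10^{-5}$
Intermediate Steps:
$V = -40132$ ($V = \left(-316\right) 127 = -40132$)
$\frac{1}{V} = \frac{1}{-40132} = - \frac{1}{40132}$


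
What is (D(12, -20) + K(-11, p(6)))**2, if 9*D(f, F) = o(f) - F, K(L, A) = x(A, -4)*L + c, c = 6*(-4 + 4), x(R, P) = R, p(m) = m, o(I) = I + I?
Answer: 302500/81 ≈ 3734.6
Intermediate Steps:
o(I) = 2*I
c = 0 (c = 6*0 = 0)
K(L, A) = A*L (K(L, A) = A*L + 0 = A*L)
D(f, F) = -F/9 + 2*f/9 (D(f, F) = (2*f - F)/9 = (-F + 2*f)/9 = -F/9 + 2*f/9)
(D(12, -20) + K(-11, p(6)))**2 = ((-1/9*(-20) + (2/9)*12) + 6*(-11))**2 = ((20/9 + 8/3) - 66)**2 = (44/9 - 66)**2 = (-550/9)**2 = 302500/81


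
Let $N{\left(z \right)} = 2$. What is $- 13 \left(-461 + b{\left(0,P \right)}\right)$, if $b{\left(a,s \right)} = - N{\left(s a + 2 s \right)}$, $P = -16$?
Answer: $6019$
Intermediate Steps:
$b{\left(a,s \right)} = -2$ ($b{\left(a,s \right)} = \left(-1\right) 2 = -2$)
$- 13 \left(-461 + b{\left(0,P \right)}\right) = - 13 \left(-461 - 2\right) = \left(-13\right) \left(-463\right) = 6019$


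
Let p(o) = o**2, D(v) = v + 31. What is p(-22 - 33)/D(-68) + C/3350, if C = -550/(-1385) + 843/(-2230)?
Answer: -6259718276307/76565154500 ≈ -81.757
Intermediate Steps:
C = 11789/617710 (C = -550*(-1/1385) + 843*(-1/2230) = 110/277 - 843/2230 = 11789/617710 ≈ 0.019085)
D(v) = 31 + v
p(-22 - 33)/D(-68) + C/3350 = (-22 - 33)**2/(31 - 68) + (11789/617710)/3350 = (-55)**2/(-37) + (11789/617710)*(1/3350) = 3025*(-1/37) + 11789/2069328500 = -3025/37 + 11789/2069328500 = -6259718276307/76565154500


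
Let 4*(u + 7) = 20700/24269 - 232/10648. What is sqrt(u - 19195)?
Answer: 3*I*sqrt(73592533058884763)/5873098 ≈ 138.57*I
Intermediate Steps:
u = -877609193/129208156 (u = -7 + (20700/24269 - 232/10648)/4 = -7 + (20700*(1/24269) - 232*1/10648)/4 = -7 + (20700/24269 - 29/1331)/4 = -7 + (1/4)*(26847899/32302039) = -7 + 26847899/129208156 = -877609193/129208156 ≈ -6.7922)
sqrt(u - 19195) = sqrt(-877609193/129208156 - 19195) = sqrt(-2481028163613/129208156) = 3*I*sqrt(73592533058884763)/5873098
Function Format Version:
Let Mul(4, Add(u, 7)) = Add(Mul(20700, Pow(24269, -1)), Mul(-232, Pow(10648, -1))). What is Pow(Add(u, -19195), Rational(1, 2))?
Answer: Mul(Rational(3, 5873098), I, Pow(73592533058884763, Rational(1, 2))) ≈ Mul(138.57, I)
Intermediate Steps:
u = Rational(-877609193, 129208156) (u = Add(-7, Mul(Rational(1, 4), Add(Mul(20700, Pow(24269, -1)), Mul(-232, Pow(10648, -1))))) = Add(-7, Mul(Rational(1, 4), Add(Mul(20700, Rational(1, 24269)), Mul(-232, Rational(1, 10648))))) = Add(-7, Mul(Rational(1, 4), Add(Rational(20700, 24269), Rational(-29, 1331)))) = Add(-7, Mul(Rational(1, 4), Rational(26847899, 32302039))) = Add(-7, Rational(26847899, 129208156)) = Rational(-877609193, 129208156) ≈ -6.7922)
Pow(Add(u, -19195), Rational(1, 2)) = Pow(Add(Rational(-877609193, 129208156), -19195), Rational(1, 2)) = Pow(Rational(-2481028163613, 129208156), Rational(1, 2)) = Mul(Rational(3, 5873098), I, Pow(73592533058884763, Rational(1, 2)))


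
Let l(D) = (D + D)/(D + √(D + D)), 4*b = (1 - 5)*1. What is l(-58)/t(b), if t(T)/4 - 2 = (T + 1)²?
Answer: 29/120 + I*√29/120 ≈ 0.24167 + 0.044876*I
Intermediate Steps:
b = -1 (b = ((1 - 5)*1)/4 = (-4*1)/4 = (¼)*(-4) = -1)
t(T) = 8 + 4*(1 + T)² (t(T) = 8 + 4*(T + 1)² = 8 + 4*(1 + T)²)
l(D) = 2*D/(D + √2*√D) (l(D) = (2*D)/(D + √(2*D)) = (2*D)/(D + √2*√D) = 2*D/(D + √2*√D))
l(-58)/t(b) = (2*(-58)/(-58 + √2*√(-58)))/(8 + 4*(1 - 1)²) = (2*(-58)/(-58 + √2*(I*√58)))/(8 + 4*0²) = (2*(-58)/(-58 + 2*I*√29))/(8 + 4*0) = (-116/(-58 + 2*I*√29))/(8 + 0) = -116/(-58 + 2*I*√29)/8 = -116/(-58 + 2*I*√29)*(⅛) = -29/(2*(-58 + 2*I*√29))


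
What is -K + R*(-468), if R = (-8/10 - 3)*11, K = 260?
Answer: 96512/5 ≈ 19302.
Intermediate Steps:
R = -209/5 (R = (-8*⅒ - 3)*11 = (-⅘ - 3)*11 = -19/5*11 = -209/5 ≈ -41.800)
-K + R*(-468) = -1*260 - 209/5*(-468) = -260 + 97812/5 = 96512/5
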